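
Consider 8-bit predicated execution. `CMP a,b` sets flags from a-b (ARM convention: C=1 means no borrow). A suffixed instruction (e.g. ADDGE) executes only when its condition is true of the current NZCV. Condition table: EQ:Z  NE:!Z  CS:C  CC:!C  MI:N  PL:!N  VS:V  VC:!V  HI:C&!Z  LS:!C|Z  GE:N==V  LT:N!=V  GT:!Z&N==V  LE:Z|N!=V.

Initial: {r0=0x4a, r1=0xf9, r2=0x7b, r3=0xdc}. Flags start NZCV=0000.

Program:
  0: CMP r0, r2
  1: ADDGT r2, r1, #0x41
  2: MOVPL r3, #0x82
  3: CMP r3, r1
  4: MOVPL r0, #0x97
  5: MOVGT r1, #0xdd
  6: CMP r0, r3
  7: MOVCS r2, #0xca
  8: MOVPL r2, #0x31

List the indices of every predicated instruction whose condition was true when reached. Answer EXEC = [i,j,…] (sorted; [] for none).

[0] flags=1000 → (cmp)
[1] flags=1000 GT?F → skip
[2] flags=1000 PL?F → skip
[3] flags=1000 → (cmp)
[4] flags=1000 PL?F → skip
[5] flags=1000 GT?F → skip
[6] flags=0000 → (cmp)
[7] flags=0000 CS?F → skip
[8] flags=0000 PL?T → r2=0x31

EXEC = [8]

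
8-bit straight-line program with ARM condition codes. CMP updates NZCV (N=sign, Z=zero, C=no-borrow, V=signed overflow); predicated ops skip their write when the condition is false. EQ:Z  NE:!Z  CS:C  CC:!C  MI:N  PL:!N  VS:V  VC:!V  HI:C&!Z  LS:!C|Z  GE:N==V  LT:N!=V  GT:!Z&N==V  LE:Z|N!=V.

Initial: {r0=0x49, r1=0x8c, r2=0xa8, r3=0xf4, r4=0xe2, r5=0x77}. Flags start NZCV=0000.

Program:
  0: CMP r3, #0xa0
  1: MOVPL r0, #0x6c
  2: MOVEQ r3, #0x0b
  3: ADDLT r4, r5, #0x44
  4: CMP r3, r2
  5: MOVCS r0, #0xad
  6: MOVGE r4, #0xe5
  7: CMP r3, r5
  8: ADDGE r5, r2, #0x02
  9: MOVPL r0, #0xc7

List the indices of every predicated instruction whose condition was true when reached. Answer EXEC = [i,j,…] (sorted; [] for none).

EXEC = [1,5,6,9]

0: ✓ CMP  NZCV=0010
1: ✓ MOVPL  r0←0x6c
2: · MOVEQ
3: · ADDLT
4: ✓ CMP  NZCV=0010
5: ✓ MOVCS  r0←0xad
6: ✓ MOVGE  r4←0xe5
7: ✓ CMP  NZCV=0011
8: · ADDGE
9: ✓ MOVPL  r0←0xc7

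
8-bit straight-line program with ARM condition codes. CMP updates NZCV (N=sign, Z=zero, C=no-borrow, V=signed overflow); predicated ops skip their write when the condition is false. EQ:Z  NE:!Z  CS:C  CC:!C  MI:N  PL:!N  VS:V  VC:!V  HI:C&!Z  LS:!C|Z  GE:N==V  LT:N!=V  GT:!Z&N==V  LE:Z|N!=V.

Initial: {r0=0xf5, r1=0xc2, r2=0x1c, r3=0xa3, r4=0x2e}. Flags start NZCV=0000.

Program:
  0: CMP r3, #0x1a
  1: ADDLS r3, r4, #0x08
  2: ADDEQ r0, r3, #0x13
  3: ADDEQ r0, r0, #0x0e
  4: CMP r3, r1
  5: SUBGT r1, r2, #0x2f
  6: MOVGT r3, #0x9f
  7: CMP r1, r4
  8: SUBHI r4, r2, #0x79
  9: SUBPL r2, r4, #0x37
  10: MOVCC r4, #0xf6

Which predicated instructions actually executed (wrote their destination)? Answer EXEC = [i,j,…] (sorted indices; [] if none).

[0] flags=1010 → (cmp)
[1] flags=1010 LS?F → skip
[2] flags=1010 EQ?F → skip
[3] flags=1010 EQ?F → skip
[4] flags=1000 → (cmp)
[5] flags=1000 GT?F → skip
[6] flags=1000 GT?F → skip
[7] flags=1010 → (cmp)
[8] flags=1010 HI?T → r4=0xa3
[9] flags=1010 PL?F → skip
[10] flags=1010 CC?F → skip

EXEC = [8]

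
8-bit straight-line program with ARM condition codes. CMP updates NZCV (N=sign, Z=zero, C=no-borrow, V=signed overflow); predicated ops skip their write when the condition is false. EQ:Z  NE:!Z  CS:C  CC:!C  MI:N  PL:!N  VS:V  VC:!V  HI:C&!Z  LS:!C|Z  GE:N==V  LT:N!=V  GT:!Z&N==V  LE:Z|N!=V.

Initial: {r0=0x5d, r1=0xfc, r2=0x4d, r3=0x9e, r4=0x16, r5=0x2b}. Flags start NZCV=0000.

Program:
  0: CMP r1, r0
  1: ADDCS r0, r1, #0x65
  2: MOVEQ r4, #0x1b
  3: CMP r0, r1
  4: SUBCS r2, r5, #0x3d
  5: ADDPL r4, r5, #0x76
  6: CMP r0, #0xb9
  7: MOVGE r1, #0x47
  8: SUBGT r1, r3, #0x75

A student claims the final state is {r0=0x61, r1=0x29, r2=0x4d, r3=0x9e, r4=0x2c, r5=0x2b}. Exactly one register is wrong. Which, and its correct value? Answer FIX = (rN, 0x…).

0: ✓ CMP  NZCV=1010
1: ✓ ADDCS  r0←0x61
2: · MOVEQ
3: ✓ CMP  NZCV=0000
4: · SUBCS
5: ✓ ADDPL  r4←0xa1
6: ✓ CMP  NZCV=1001
7: ✓ MOVGE  r1←0x47
8: ✓ SUBGT  r1←0x29

FIX = (r4, 0xa1)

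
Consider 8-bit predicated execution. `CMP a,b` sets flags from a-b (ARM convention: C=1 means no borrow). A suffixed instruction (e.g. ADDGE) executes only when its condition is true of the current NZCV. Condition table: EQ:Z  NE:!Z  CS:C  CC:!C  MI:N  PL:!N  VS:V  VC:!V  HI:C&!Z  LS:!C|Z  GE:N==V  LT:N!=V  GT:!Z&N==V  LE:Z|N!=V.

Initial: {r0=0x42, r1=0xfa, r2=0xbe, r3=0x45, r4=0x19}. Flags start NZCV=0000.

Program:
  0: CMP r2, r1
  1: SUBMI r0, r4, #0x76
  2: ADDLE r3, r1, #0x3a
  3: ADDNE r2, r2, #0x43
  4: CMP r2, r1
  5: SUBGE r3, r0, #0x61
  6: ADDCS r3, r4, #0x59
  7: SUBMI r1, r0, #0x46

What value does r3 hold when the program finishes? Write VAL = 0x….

0: ✓ CMP  NZCV=1000
1: ✓ SUBMI  r0←0xa3
2: ✓ ADDLE  r3←0x34
3: ✓ ADDNE  r2←0x01
4: ✓ CMP  NZCV=0000
5: ✓ SUBGE  r3←0x42
6: · ADDCS
7: · SUBMI

VAL = 0x42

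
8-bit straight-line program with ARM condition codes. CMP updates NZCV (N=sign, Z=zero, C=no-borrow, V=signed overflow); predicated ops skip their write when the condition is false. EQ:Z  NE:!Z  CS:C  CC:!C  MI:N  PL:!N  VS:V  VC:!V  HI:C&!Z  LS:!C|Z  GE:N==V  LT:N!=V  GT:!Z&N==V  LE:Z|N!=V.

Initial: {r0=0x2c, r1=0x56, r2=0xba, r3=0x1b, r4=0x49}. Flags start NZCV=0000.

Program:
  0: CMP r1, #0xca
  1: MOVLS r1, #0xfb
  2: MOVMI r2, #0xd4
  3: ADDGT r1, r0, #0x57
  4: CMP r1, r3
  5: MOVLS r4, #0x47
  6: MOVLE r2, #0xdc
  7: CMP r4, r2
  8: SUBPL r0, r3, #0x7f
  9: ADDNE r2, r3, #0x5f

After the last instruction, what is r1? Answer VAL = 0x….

[0] flags=1001 → (cmp)
[1] flags=1001 LS?T → r1=0xfb
[2] flags=1001 MI?T → r2=0xd4
[3] flags=1001 GT?T → r1=0x83
[4] flags=0011 → (cmp)
[5] flags=0011 LS?F → skip
[6] flags=0011 LE?T → r2=0xdc
[7] flags=0000 → (cmp)
[8] flags=0000 PL?T → r0=0x9c
[9] flags=0000 NE?T → r2=0x7a

VAL = 0x83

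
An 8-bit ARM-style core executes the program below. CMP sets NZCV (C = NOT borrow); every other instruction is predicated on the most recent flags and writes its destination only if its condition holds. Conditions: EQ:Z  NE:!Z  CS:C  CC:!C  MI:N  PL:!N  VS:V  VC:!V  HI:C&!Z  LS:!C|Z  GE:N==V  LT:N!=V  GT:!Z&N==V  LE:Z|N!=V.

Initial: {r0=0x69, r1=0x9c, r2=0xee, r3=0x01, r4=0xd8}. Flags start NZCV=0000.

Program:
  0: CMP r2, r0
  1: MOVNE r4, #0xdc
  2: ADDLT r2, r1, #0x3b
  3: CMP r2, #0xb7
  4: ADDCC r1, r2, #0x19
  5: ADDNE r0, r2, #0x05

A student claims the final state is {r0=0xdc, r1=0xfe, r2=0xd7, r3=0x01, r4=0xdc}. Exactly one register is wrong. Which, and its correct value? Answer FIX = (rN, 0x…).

FIX = (r1, 0x9c)

[0] flags=1010 → (cmp)
[1] flags=1010 NE?T → r4=0xdc
[2] flags=1010 LT?T → r2=0xd7
[3] flags=0010 → (cmp)
[4] flags=0010 CC?F → skip
[5] flags=0010 NE?T → r0=0xdc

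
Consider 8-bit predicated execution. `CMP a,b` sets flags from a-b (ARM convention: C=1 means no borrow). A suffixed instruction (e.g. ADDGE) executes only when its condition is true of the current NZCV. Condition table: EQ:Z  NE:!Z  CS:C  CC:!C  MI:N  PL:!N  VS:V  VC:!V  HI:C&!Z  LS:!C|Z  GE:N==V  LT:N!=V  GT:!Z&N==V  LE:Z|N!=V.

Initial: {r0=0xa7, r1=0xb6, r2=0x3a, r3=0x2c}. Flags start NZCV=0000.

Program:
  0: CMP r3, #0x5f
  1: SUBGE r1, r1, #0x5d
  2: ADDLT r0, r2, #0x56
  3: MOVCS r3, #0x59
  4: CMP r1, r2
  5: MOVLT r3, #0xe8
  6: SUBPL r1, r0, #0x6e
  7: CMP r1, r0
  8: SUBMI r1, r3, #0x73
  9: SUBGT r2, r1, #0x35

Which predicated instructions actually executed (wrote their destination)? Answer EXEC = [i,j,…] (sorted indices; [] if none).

[0] flags=1000 → (cmp)
[1] flags=1000 GE?F → skip
[2] flags=1000 LT?T → r0=0x90
[3] flags=1000 CS?F → skip
[4] flags=0011 → (cmp)
[5] flags=0011 LT?T → r3=0xe8
[6] flags=0011 PL?T → r1=0x22
[7] flags=1001 → (cmp)
[8] flags=1001 MI?T → r1=0x75
[9] flags=1001 GT?T → r2=0x40

EXEC = [2,5,6,8,9]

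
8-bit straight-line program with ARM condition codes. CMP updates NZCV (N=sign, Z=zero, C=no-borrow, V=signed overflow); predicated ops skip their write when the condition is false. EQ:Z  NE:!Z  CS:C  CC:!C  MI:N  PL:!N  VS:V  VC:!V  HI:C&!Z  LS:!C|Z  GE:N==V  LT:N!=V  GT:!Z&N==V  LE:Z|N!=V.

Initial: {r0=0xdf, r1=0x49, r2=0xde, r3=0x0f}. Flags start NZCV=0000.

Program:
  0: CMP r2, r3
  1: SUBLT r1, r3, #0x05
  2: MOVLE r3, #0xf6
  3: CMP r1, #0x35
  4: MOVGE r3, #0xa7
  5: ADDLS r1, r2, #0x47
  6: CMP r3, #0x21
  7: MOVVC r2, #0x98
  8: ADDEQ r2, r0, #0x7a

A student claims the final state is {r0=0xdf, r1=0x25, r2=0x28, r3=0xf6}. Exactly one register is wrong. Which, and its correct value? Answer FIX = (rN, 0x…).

FIX = (r2, 0x98)

0: ✓ CMP  NZCV=1010
1: ✓ SUBLT  r1←0x0a
2: ✓ MOVLE  r3←0xf6
3: ✓ CMP  NZCV=1000
4: · MOVGE
5: ✓ ADDLS  r1←0x25
6: ✓ CMP  NZCV=1010
7: ✓ MOVVC  r2←0x98
8: · ADDEQ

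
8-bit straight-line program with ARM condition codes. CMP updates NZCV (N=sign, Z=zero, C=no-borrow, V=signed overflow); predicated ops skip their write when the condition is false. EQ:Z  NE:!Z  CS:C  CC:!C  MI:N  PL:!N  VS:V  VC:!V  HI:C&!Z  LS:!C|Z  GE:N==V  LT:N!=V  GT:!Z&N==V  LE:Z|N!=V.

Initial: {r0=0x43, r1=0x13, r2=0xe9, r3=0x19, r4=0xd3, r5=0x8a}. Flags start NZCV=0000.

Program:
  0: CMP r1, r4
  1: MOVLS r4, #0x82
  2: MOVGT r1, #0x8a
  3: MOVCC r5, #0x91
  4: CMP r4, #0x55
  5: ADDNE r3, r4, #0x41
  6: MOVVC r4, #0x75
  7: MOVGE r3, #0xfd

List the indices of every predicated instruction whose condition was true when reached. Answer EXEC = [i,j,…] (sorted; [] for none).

[0] flags=0000 → (cmp)
[1] flags=0000 LS?T → r4=0x82
[2] flags=0000 GT?T → r1=0x8a
[3] flags=0000 CC?T → r5=0x91
[4] flags=0011 → (cmp)
[5] flags=0011 NE?T → r3=0xc3
[6] flags=0011 VC?F → skip
[7] flags=0011 GE?F → skip

EXEC = [1,2,3,5]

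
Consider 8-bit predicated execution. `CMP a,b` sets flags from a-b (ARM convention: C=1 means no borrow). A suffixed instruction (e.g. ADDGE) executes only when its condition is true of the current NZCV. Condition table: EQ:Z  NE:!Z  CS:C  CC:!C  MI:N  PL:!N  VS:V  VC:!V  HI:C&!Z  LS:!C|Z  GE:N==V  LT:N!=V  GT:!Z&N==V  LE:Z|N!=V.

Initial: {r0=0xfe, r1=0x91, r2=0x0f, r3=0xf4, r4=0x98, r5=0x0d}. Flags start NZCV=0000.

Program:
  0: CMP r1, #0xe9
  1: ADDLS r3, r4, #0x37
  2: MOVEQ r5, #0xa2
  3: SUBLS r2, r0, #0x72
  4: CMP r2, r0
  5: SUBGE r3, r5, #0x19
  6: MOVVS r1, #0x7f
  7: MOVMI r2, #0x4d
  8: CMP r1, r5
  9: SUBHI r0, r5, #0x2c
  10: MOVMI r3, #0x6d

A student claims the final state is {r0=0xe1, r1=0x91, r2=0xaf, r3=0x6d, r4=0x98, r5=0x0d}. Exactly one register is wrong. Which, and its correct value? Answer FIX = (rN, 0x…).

FIX = (r2, 0x4d)

0: ✓ CMP  NZCV=1000
1: ✓ ADDLS  r3←0xcf
2: · MOVEQ
3: ✓ SUBLS  r2←0x8c
4: ✓ CMP  NZCV=1000
5: · SUBGE
6: · MOVVS
7: ✓ MOVMI  r2←0x4d
8: ✓ CMP  NZCV=1010
9: ✓ SUBHI  r0←0xe1
10: ✓ MOVMI  r3←0x6d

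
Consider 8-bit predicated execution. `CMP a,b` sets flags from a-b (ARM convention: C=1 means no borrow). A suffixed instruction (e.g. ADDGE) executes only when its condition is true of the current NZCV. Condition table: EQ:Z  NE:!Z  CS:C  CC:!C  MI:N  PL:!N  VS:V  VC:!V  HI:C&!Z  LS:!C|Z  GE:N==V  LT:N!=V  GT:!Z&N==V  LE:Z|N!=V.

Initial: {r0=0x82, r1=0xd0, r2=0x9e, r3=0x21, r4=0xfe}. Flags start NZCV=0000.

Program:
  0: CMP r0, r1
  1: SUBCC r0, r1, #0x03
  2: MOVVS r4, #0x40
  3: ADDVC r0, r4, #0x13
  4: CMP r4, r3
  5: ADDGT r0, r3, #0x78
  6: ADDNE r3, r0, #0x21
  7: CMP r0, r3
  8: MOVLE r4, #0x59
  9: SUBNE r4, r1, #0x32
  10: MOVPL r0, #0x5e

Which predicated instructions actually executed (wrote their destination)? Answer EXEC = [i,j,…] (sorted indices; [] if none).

[0] flags=1000 → (cmp)
[1] flags=1000 CC?T → r0=0xcd
[2] flags=1000 VS?F → skip
[3] flags=1000 VC?T → r0=0x11
[4] flags=1010 → (cmp)
[5] flags=1010 GT?F → skip
[6] flags=1010 NE?T → r3=0x32
[7] flags=1000 → (cmp)
[8] flags=1000 LE?T → r4=0x59
[9] flags=1000 NE?T → r4=0x9e
[10] flags=1000 PL?F → skip

EXEC = [1,3,6,8,9]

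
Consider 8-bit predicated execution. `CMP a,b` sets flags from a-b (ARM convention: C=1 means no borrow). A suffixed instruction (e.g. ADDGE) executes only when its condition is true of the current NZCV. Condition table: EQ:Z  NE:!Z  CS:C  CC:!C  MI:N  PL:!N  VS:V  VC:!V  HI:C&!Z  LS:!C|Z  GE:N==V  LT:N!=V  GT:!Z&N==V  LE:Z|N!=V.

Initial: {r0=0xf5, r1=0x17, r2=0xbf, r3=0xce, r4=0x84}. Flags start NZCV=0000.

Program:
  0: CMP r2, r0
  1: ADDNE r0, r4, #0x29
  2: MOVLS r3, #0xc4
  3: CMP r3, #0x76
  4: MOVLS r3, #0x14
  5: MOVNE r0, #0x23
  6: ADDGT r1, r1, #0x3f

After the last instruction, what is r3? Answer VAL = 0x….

VAL = 0xc4

[0] flags=1000 → (cmp)
[1] flags=1000 NE?T → r0=0xad
[2] flags=1000 LS?T → r3=0xc4
[3] flags=0011 → (cmp)
[4] flags=0011 LS?F → skip
[5] flags=0011 NE?T → r0=0x23
[6] flags=0011 GT?F → skip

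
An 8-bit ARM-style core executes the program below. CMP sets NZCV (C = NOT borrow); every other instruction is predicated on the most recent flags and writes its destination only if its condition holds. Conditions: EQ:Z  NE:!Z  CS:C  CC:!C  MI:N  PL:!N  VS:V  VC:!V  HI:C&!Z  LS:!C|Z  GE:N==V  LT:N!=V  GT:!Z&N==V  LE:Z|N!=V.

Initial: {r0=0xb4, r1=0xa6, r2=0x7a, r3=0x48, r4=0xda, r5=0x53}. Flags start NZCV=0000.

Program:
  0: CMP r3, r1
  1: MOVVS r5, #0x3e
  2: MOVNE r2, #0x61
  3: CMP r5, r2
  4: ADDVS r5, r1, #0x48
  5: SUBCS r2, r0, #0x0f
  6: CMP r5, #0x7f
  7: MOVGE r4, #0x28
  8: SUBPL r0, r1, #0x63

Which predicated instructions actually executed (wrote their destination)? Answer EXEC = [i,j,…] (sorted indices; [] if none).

0: ✓ CMP  NZCV=1001
1: ✓ MOVVS  r5←0x3e
2: ✓ MOVNE  r2←0x61
3: ✓ CMP  NZCV=1000
4: · ADDVS
5: · SUBCS
6: ✓ CMP  NZCV=1000
7: · MOVGE
8: · SUBPL

EXEC = [1,2]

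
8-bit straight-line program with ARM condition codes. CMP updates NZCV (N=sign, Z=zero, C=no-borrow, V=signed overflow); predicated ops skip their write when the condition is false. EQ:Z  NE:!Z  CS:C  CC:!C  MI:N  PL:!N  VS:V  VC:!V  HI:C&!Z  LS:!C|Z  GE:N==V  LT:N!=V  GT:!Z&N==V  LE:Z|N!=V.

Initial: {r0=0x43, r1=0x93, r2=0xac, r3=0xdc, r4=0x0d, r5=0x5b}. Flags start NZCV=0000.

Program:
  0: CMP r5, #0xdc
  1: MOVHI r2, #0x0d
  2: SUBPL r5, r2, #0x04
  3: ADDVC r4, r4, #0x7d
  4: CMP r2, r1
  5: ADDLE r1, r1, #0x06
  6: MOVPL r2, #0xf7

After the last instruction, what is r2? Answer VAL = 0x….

0: ✓ CMP  NZCV=0000
1: · MOVHI
2: ✓ SUBPL  r5←0xa8
3: ✓ ADDVC  r4←0x8a
4: ✓ CMP  NZCV=0010
5: · ADDLE
6: ✓ MOVPL  r2←0xf7

VAL = 0xf7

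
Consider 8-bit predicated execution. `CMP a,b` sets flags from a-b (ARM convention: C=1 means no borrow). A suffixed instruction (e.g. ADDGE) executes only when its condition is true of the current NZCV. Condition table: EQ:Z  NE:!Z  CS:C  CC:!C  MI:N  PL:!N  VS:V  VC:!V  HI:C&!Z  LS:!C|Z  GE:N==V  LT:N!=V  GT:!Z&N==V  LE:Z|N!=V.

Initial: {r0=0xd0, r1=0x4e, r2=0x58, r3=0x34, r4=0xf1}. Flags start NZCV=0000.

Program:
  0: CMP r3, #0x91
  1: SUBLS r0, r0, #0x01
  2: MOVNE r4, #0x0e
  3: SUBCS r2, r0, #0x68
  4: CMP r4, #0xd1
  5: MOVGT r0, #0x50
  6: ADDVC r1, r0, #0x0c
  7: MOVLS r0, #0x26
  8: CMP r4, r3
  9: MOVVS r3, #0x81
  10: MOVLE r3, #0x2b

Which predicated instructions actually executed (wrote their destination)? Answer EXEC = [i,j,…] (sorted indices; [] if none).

0: ✓ CMP  NZCV=1001
1: ✓ SUBLS  r0←0xcf
2: ✓ MOVNE  r4←0x0e
3: · SUBCS
4: ✓ CMP  NZCV=0000
5: ✓ MOVGT  r0←0x50
6: ✓ ADDVC  r1←0x5c
7: ✓ MOVLS  r0←0x26
8: ✓ CMP  NZCV=1000
9: · MOVVS
10: ✓ MOVLE  r3←0x2b

EXEC = [1,2,5,6,7,10]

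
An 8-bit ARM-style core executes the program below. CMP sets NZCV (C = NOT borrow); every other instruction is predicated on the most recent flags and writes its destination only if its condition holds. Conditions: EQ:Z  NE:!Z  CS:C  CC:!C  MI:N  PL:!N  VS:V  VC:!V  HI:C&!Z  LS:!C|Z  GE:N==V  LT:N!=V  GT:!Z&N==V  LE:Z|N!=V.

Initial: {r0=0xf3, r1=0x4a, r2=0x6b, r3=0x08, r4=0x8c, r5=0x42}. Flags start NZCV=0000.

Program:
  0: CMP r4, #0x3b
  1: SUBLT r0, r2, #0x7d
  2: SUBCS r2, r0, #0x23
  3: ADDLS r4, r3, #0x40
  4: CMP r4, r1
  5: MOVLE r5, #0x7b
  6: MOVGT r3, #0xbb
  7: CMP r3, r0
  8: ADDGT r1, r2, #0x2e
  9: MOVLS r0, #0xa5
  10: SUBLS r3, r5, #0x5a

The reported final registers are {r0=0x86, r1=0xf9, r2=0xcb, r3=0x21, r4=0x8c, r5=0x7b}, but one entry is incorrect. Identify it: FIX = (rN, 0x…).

FIX = (r0, 0xa5)

0: ✓ CMP  NZCV=0011
1: ✓ SUBLT  r0←0xee
2: ✓ SUBCS  r2←0xcb
3: · ADDLS
4: ✓ CMP  NZCV=0011
5: ✓ MOVLE  r5←0x7b
6: · MOVGT
7: ✓ CMP  NZCV=0000
8: ✓ ADDGT  r1←0xf9
9: ✓ MOVLS  r0←0xa5
10: ✓ SUBLS  r3←0x21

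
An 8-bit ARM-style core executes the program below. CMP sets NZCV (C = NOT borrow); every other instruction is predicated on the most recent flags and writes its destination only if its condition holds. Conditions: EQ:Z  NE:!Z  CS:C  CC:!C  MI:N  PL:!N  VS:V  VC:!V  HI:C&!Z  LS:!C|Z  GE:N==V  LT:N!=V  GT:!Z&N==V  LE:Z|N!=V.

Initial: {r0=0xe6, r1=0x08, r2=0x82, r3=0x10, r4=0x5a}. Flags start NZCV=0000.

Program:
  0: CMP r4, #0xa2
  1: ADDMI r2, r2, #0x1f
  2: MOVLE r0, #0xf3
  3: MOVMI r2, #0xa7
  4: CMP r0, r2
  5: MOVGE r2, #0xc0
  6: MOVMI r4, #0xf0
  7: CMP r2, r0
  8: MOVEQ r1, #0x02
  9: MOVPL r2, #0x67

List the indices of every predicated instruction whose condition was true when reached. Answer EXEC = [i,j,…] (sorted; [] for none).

0: ✓ CMP  NZCV=1001
1: ✓ ADDMI  r2←0xa1
2: · MOVLE
3: ✓ MOVMI  r2←0xa7
4: ✓ CMP  NZCV=0010
5: ✓ MOVGE  r2←0xc0
6: · MOVMI
7: ✓ CMP  NZCV=1000
8: · MOVEQ
9: · MOVPL

EXEC = [1,3,5]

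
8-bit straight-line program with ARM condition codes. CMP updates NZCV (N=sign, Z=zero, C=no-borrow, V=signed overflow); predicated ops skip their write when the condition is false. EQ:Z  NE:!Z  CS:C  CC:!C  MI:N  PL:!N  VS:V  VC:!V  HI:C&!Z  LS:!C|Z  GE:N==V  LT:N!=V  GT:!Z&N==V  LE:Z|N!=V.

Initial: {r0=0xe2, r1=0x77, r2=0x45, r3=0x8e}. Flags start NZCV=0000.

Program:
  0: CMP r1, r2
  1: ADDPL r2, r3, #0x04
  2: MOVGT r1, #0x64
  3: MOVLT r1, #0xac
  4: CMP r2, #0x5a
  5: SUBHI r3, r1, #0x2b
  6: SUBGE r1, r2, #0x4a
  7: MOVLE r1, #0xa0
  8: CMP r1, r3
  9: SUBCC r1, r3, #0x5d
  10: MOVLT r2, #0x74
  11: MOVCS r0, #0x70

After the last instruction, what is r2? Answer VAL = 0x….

VAL = 0x74

0: ✓ CMP  NZCV=0010
1: ✓ ADDPL  r2←0x92
2: ✓ MOVGT  r1←0x64
3: · MOVLT
4: ✓ CMP  NZCV=0011
5: ✓ SUBHI  r3←0x39
6: · SUBGE
7: ✓ MOVLE  r1←0xa0
8: ✓ CMP  NZCV=0011
9: · SUBCC
10: ✓ MOVLT  r2←0x74
11: ✓ MOVCS  r0←0x70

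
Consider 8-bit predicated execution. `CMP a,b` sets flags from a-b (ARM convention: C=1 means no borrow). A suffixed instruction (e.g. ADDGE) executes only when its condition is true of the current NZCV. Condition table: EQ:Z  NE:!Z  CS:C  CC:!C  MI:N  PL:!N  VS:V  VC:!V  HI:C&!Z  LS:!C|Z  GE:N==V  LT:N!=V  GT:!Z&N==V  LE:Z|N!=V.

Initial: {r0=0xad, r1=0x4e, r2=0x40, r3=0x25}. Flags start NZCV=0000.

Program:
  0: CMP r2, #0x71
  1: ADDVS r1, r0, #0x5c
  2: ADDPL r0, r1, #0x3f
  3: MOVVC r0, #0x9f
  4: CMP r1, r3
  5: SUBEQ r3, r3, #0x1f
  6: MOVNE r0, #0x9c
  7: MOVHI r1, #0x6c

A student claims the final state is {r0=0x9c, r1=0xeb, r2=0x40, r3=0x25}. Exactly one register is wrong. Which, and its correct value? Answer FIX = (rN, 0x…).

FIX = (r1, 0x6c)

[0] flags=1000 → (cmp)
[1] flags=1000 VS?F → skip
[2] flags=1000 PL?F → skip
[3] flags=1000 VC?T → r0=0x9f
[4] flags=0010 → (cmp)
[5] flags=0010 EQ?F → skip
[6] flags=0010 NE?T → r0=0x9c
[7] flags=0010 HI?T → r1=0x6c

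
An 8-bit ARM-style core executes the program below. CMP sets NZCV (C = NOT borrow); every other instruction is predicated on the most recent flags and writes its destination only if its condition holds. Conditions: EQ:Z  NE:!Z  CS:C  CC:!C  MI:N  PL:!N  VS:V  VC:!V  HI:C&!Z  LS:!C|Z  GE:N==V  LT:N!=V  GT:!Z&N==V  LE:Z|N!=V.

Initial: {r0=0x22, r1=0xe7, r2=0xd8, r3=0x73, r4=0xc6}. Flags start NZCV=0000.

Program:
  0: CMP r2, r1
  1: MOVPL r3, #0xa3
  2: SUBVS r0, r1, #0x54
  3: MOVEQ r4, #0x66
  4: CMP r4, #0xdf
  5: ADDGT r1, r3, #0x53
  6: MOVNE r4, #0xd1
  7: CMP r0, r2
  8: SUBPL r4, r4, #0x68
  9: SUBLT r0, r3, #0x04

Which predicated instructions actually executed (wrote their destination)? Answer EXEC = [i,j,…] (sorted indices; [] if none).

EXEC = [6,8]

0: ✓ CMP  NZCV=1000
1: · MOVPL
2: · SUBVS
3: · MOVEQ
4: ✓ CMP  NZCV=1000
5: · ADDGT
6: ✓ MOVNE  r4←0xd1
7: ✓ CMP  NZCV=0000
8: ✓ SUBPL  r4←0x69
9: · SUBLT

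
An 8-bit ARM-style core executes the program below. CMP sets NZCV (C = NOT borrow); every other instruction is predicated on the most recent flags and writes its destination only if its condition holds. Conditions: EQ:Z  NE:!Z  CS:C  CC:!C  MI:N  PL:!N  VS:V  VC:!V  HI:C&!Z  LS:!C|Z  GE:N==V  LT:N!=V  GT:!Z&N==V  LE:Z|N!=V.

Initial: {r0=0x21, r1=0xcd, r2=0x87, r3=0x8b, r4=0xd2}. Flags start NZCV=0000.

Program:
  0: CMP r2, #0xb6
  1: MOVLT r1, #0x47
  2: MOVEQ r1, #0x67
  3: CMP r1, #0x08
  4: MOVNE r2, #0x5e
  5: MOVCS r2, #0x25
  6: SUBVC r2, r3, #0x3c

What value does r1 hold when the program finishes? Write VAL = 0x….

VAL = 0x47

[0] flags=1000 → (cmp)
[1] flags=1000 LT?T → r1=0x47
[2] flags=1000 EQ?F → skip
[3] flags=0010 → (cmp)
[4] flags=0010 NE?T → r2=0x5e
[5] flags=0010 CS?T → r2=0x25
[6] flags=0010 VC?T → r2=0x4f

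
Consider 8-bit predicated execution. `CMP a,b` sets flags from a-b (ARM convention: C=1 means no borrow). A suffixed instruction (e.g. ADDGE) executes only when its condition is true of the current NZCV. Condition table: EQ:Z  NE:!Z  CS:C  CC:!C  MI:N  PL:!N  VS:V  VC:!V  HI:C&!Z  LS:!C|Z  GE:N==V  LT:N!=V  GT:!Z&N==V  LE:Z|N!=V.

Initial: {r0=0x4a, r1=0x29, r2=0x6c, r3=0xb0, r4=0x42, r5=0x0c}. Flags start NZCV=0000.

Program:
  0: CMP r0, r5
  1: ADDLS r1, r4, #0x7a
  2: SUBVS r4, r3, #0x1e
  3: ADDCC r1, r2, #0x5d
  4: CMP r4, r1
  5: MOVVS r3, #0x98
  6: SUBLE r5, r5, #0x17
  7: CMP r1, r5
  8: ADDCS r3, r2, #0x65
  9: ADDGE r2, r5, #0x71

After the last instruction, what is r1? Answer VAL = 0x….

[0] flags=0010 → (cmp)
[1] flags=0010 LS?F → skip
[2] flags=0010 VS?F → skip
[3] flags=0010 CC?F → skip
[4] flags=0010 → (cmp)
[5] flags=0010 VS?F → skip
[6] flags=0010 LE?F → skip
[7] flags=0010 → (cmp)
[8] flags=0010 CS?T → r3=0xd1
[9] flags=0010 GE?T → r2=0x7d

VAL = 0x29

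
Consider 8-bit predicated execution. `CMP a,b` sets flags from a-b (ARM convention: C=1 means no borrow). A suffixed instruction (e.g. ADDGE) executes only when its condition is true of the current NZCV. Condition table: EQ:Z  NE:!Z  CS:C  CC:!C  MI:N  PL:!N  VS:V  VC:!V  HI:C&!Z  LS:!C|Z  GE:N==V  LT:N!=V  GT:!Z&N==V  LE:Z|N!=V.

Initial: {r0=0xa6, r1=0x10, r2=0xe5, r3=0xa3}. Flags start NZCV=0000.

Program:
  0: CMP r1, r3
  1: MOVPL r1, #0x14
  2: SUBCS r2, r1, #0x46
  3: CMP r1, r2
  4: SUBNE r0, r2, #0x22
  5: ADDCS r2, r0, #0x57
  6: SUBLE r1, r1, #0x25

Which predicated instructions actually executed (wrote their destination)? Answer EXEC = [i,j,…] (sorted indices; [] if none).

0: ✓ CMP  NZCV=0000
1: ✓ MOVPL  r1←0x14
2: · SUBCS
3: ✓ CMP  NZCV=0000
4: ✓ SUBNE  r0←0xc3
5: · ADDCS
6: · SUBLE

EXEC = [1,4]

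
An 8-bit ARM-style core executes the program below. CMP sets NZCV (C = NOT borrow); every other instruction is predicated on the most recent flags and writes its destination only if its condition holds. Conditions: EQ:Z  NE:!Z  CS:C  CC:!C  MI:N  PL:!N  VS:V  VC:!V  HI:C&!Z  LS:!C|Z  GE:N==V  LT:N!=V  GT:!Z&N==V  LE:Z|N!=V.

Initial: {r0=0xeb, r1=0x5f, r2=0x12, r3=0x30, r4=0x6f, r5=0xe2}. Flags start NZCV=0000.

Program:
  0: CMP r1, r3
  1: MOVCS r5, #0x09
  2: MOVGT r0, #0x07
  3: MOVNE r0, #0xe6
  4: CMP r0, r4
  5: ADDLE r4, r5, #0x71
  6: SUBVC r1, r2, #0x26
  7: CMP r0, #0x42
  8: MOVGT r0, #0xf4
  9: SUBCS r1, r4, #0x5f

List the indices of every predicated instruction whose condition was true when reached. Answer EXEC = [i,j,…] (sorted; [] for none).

EXEC = [1,2,3,5,9]

[0] flags=0010 → (cmp)
[1] flags=0010 CS?T → r5=0x09
[2] flags=0010 GT?T → r0=0x07
[3] flags=0010 NE?T → r0=0xe6
[4] flags=0011 → (cmp)
[5] flags=0011 LE?T → r4=0x7a
[6] flags=0011 VC?F → skip
[7] flags=1010 → (cmp)
[8] flags=1010 GT?F → skip
[9] flags=1010 CS?T → r1=0x1b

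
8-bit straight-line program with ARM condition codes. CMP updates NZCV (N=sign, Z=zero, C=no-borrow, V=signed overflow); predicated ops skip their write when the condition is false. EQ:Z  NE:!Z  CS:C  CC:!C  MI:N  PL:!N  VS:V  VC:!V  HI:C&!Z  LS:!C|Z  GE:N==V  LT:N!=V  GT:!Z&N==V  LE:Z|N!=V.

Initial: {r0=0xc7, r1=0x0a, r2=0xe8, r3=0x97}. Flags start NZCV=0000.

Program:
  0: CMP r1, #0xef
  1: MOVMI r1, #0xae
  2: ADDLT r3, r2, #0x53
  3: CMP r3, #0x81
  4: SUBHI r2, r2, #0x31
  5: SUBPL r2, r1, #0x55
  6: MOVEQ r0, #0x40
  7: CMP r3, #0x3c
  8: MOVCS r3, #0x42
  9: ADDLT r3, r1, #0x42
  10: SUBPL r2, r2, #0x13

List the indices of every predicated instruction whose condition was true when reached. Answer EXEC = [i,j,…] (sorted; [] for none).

EXEC = [4,5,8,9,10]

[0] flags=0000 → (cmp)
[1] flags=0000 MI?F → skip
[2] flags=0000 LT?F → skip
[3] flags=0010 → (cmp)
[4] flags=0010 HI?T → r2=0xb7
[5] flags=0010 PL?T → r2=0xb5
[6] flags=0010 EQ?F → skip
[7] flags=0011 → (cmp)
[8] flags=0011 CS?T → r3=0x42
[9] flags=0011 LT?T → r3=0x4c
[10] flags=0011 PL?T → r2=0xa2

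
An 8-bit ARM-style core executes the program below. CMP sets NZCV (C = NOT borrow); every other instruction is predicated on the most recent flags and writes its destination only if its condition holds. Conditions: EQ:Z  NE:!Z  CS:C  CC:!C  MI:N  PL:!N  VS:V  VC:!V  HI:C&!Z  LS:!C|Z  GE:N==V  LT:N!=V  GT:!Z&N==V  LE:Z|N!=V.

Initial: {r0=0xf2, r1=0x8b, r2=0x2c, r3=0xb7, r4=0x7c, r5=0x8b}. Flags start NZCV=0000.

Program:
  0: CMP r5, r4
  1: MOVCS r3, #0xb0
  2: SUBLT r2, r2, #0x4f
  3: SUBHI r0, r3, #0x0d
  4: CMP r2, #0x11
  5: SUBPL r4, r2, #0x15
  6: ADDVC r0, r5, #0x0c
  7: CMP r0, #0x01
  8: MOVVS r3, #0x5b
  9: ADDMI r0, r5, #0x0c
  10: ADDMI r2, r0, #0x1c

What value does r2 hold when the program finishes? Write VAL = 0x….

VAL = 0xb3

[0] flags=0011 → (cmp)
[1] flags=0011 CS?T → r3=0xb0
[2] flags=0011 LT?T → r2=0xdd
[3] flags=0011 HI?T → r0=0xa3
[4] flags=1010 → (cmp)
[5] flags=1010 PL?F → skip
[6] flags=1010 VC?T → r0=0x97
[7] flags=1010 → (cmp)
[8] flags=1010 VS?F → skip
[9] flags=1010 MI?T → r0=0x97
[10] flags=1010 MI?T → r2=0xb3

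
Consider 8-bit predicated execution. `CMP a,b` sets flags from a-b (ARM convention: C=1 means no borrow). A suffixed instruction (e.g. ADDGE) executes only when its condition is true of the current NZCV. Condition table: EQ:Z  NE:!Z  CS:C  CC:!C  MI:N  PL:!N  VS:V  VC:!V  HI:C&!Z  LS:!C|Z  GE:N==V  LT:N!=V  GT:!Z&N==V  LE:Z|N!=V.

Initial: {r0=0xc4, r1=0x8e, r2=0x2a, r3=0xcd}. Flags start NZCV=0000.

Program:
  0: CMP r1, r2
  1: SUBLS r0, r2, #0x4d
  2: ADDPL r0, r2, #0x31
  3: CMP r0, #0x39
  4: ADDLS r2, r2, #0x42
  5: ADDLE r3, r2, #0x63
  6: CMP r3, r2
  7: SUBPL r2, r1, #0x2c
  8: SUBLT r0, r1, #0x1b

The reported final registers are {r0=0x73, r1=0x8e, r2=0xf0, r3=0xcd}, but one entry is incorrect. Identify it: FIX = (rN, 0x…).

0: ✓ CMP  NZCV=0011
1: · SUBLS
2: ✓ ADDPL  r0←0x5b
3: ✓ CMP  NZCV=0010
4: · ADDLS
5: · ADDLE
6: ✓ CMP  NZCV=1010
7: · SUBPL
8: ✓ SUBLT  r0←0x73

FIX = (r2, 0x2a)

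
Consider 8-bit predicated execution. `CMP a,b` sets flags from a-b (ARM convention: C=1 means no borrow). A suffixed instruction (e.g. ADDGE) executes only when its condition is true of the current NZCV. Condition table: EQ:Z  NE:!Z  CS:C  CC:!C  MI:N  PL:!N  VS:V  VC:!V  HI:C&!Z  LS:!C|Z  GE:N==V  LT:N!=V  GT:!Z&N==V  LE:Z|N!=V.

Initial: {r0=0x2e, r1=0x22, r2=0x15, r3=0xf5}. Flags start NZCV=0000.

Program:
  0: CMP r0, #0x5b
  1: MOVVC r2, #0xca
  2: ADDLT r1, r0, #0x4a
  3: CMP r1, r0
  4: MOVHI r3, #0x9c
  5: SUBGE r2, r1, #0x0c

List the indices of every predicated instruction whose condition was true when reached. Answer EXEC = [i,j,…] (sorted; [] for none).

EXEC = [1,2,4,5]

0: ✓ CMP  NZCV=1000
1: ✓ MOVVC  r2←0xca
2: ✓ ADDLT  r1←0x78
3: ✓ CMP  NZCV=0010
4: ✓ MOVHI  r3←0x9c
5: ✓ SUBGE  r2←0x6c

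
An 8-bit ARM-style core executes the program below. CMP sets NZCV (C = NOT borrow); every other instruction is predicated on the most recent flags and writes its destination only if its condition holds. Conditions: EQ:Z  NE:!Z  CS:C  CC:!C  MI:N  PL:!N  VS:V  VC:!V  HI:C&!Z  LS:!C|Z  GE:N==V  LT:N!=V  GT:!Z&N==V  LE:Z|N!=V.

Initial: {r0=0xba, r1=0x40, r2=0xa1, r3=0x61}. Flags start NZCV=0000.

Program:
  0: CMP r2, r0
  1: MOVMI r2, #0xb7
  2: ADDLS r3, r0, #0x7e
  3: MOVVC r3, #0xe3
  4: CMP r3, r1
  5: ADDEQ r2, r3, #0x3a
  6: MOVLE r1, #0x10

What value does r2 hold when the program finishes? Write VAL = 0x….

0: ✓ CMP  NZCV=1000
1: ✓ MOVMI  r2←0xb7
2: ✓ ADDLS  r3←0x38
3: ✓ MOVVC  r3←0xe3
4: ✓ CMP  NZCV=1010
5: · ADDEQ
6: ✓ MOVLE  r1←0x10

VAL = 0xb7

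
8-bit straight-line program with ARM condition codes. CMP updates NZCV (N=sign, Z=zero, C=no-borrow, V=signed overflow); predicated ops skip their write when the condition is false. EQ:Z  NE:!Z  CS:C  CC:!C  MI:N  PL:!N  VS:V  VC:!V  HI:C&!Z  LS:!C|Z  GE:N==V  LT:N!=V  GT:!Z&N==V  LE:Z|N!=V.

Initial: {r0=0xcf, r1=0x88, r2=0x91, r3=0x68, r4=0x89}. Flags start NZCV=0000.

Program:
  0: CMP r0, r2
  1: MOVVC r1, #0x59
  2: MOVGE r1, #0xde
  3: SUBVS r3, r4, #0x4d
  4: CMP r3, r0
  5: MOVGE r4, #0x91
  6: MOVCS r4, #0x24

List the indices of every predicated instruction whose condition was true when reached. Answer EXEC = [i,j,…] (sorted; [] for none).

EXEC = [1,2,5]

[0] flags=0010 → (cmp)
[1] flags=0010 VC?T → r1=0x59
[2] flags=0010 GE?T → r1=0xde
[3] flags=0010 VS?F → skip
[4] flags=1001 → (cmp)
[5] flags=1001 GE?T → r4=0x91
[6] flags=1001 CS?F → skip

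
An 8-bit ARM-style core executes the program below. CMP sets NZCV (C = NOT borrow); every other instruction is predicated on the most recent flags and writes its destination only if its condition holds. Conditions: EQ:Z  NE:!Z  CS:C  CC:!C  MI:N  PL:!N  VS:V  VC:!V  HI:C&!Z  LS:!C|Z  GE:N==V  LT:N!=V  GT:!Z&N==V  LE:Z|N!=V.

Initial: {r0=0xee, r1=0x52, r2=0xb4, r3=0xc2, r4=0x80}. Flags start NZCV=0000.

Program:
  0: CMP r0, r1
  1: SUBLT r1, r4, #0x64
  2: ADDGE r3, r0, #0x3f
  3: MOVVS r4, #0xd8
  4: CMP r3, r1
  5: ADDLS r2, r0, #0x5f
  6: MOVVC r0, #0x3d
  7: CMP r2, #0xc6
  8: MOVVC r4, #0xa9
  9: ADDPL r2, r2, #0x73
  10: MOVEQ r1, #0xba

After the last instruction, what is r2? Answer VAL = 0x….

VAL = 0xb4

[0] flags=1010 → (cmp)
[1] flags=1010 LT?T → r1=0x1c
[2] flags=1010 GE?F → skip
[3] flags=1010 VS?F → skip
[4] flags=1010 → (cmp)
[5] flags=1010 LS?F → skip
[6] flags=1010 VC?T → r0=0x3d
[7] flags=1000 → (cmp)
[8] flags=1000 VC?T → r4=0xa9
[9] flags=1000 PL?F → skip
[10] flags=1000 EQ?F → skip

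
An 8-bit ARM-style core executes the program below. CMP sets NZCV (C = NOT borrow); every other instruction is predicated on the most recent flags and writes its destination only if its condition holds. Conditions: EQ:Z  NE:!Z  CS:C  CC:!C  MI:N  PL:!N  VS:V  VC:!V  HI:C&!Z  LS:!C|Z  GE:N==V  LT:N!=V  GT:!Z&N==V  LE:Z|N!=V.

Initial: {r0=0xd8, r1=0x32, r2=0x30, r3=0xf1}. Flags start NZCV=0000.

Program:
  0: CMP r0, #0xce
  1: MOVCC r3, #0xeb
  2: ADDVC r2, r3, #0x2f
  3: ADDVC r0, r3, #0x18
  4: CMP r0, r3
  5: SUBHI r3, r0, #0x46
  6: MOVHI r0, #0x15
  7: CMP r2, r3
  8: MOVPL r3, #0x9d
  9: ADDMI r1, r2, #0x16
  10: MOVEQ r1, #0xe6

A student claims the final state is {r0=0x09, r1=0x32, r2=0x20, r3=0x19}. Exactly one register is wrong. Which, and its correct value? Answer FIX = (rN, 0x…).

FIX = (r3, 0x9d)

0: ✓ CMP  NZCV=0010
1: · MOVCC
2: ✓ ADDVC  r2←0x20
3: ✓ ADDVC  r0←0x09
4: ✓ CMP  NZCV=0000
5: · SUBHI
6: · MOVHI
7: ✓ CMP  NZCV=0000
8: ✓ MOVPL  r3←0x9d
9: · ADDMI
10: · MOVEQ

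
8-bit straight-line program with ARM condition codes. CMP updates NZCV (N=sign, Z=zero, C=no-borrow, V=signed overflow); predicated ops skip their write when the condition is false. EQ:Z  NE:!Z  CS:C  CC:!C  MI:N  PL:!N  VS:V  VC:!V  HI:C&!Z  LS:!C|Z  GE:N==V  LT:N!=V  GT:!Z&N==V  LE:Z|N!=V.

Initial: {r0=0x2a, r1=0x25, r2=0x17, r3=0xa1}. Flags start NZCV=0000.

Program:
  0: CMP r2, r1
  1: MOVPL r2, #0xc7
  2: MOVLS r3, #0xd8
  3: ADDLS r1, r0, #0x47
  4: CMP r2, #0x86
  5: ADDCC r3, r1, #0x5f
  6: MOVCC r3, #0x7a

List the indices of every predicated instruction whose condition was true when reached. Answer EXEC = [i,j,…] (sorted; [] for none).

[0] flags=1000 → (cmp)
[1] flags=1000 PL?F → skip
[2] flags=1000 LS?T → r3=0xd8
[3] flags=1000 LS?T → r1=0x71
[4] flags=1001 → (cmp)
[5] flags=1001 CC?T → r3=0xd0
[6] flags=1001 CC?T → r3=0x7a

EXEC = [2,3,5,6]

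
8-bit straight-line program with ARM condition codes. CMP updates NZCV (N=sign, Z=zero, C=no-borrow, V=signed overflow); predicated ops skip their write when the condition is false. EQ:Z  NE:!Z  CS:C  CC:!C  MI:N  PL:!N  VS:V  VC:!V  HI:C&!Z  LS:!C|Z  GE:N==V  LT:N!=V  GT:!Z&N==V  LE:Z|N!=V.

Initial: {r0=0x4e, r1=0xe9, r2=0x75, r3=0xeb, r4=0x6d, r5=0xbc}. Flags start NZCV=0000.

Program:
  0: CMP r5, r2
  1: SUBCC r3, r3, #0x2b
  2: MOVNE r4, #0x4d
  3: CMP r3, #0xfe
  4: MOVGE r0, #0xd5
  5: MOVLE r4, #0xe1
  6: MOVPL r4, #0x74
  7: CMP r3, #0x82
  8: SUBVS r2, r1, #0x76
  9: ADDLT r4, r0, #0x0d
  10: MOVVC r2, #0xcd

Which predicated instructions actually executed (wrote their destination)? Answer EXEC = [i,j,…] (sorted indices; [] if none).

[0] flags=0011 → (cmp)
[1] flags=0011 CC?F → skip
[2] flags=0011 NE?T → r4=0x4d
[3] flags=1000 → (cmp)
[4] flags=1000 GE?F → skip
[5] flags=1000 LE?T → r4=0xe1
[6] flags=1000 PL?F → skip
[7] flags=0010 → (cmp)
[8] flags=0010 VS?F → skip
[9] flags=0010 LT?F → skip
[10] flags=0010 VC?T → r2=0xcd

EXEC = [2,5,10]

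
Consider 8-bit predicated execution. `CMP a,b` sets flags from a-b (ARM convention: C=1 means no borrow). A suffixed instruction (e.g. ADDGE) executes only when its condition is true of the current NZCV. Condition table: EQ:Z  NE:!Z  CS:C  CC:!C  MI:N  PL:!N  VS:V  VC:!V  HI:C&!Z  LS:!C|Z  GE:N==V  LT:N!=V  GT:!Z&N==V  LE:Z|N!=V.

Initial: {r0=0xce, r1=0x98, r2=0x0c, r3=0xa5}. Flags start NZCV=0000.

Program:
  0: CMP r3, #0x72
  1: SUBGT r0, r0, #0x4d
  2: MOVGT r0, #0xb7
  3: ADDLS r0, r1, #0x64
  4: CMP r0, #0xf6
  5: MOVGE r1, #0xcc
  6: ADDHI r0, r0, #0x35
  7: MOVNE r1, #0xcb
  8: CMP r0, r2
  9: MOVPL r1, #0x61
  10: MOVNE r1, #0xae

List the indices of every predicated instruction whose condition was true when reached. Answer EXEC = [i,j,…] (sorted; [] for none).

[0] flags=0011 → (cmp)
[1] flags=0011 GT?F → skip
[2] flags=0011 GT?F → skip
[3] flags=0011 LS?F → skip
[4] flags=1000 → (cmp)
[5] flags=1000 GE?F → skip
[6] flags=1000 HI?F → skip
[7] flags=1000 NE?T → r1=0xcb
[8] flags=1010 → (cmp)
[9] flags=1010 PL?F → skip
[10] flags=1010 NE?T → r1=0xae

EXEC = [7,10]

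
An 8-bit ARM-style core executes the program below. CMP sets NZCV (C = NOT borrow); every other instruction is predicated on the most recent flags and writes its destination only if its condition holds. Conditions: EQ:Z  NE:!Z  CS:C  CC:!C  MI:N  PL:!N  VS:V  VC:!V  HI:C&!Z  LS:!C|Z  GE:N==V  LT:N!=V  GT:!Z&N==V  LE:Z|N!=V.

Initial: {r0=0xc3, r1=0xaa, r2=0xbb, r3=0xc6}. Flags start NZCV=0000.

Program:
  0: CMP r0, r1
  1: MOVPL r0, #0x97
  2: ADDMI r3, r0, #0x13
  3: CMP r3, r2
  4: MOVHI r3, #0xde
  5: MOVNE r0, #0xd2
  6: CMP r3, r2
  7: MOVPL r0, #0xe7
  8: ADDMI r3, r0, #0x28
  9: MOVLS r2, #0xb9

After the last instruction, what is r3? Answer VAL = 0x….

[0] flags=0010 → (cmp)
[1] flags=0010 PL?T → r0=0x97
[2] flags=0010 MI?F → skip
[3] flags=0010 → (cmp)
[4] flags=0010 HI?T → r3=0xde
[5] flags=0010 NE?T → r0=0xd2
[6] flags=0010 → (cmp)
[7] flags=0010 PL?T → r0=0xe7
[8] flags=0010 MI?F → skip
[9] flags=0010 LS?F → skip

VAL = 0xde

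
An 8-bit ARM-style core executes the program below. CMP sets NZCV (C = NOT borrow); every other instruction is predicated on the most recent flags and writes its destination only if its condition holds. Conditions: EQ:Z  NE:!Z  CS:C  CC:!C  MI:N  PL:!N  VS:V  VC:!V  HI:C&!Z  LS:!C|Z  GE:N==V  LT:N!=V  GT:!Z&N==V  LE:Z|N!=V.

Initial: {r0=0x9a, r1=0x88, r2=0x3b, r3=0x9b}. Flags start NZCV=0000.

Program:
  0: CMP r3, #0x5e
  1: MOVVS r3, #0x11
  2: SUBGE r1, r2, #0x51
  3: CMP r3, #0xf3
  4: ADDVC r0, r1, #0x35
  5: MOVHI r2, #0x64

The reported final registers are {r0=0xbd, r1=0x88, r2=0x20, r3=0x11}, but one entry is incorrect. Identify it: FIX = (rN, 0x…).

FIX = (r2, 0x3b)

[0] flags=0011 → (cmp)
[1] flags=0011 VS?T → r3=0x11
[2] flags=0011 GE?F → skip
[3] flags=0000 → (cmp)
[4] flags=0000 VC?T → r0=0xbd
[5] flags=0000 HI?F → skip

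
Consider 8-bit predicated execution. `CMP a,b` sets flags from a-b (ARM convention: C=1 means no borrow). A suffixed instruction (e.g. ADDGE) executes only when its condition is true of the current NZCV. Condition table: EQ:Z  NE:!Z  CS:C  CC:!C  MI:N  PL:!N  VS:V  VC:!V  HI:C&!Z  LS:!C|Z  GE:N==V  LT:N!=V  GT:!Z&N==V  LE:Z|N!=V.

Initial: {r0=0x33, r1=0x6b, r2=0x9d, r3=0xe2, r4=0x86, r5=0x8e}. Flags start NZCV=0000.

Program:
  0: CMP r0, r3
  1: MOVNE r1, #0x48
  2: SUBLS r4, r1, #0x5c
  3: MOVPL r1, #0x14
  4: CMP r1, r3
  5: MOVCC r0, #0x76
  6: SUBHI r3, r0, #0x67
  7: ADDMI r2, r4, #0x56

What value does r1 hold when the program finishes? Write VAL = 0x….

0: ✓ CMP  NZCV=0000
1: ✓ MOVNE  r1←0x48
2: ✓ SUBLS  r4←0xec
3: ✓ MOVPL  r1←0x14
4: ✓ CMP  NZCV=0000
5: ✓ MOVCC  r0←0x76
6: · SUBHI
7: · ADDMI

VAL = 0x14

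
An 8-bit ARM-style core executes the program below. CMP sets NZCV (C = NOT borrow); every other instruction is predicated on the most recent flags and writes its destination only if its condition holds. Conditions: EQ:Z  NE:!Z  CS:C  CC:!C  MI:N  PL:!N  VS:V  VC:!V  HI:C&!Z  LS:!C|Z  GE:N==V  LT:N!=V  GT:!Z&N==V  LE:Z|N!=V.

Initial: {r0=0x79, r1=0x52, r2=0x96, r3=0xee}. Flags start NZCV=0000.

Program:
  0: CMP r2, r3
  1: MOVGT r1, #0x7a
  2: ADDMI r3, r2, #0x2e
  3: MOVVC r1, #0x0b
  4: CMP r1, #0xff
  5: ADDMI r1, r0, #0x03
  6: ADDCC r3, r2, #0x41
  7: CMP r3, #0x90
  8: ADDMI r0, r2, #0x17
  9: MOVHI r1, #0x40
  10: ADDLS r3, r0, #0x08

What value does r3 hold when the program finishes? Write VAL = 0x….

[0] flags=1000 → (cmp)
[1] flags=1000 GT?F → skip
[2] flags=1000 MI?T → r3=0xc4
[3] flags=1000 VC?T → r1=0x0b
[4] flags=0000 → (cmp)
[5] flags=0000 MI?F → skip
[6] flags=0000 CC?T → r3=0xd7
[7] flags=0010 → (cmp)
[8] flags=0010 MI?F → skip
[9] flags=0010 HI?T → r1=0x40
[10] flags=0010 LS?F → skip

VAL = 0xd7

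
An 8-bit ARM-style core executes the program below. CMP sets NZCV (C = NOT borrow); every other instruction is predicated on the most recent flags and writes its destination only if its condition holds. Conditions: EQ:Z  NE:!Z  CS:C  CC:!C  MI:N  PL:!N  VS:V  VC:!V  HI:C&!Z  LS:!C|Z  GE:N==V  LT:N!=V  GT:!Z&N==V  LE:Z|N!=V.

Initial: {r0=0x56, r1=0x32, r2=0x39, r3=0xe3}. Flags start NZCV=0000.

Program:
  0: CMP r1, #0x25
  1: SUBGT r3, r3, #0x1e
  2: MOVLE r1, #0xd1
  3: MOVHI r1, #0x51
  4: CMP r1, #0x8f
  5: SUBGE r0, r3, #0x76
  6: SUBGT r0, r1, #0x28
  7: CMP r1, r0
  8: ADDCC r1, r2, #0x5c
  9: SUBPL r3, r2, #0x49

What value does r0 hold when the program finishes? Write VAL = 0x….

[0] flags=0010 → (cmp)
[1] flags=0010 GT?T → r3=0xc5
[2] flags=0010 LE?F → skip
[3] flags=0010 HI?T → r1=0x51
[4] flags=1001 → (cmp)
[5] flags=1001 GE?T → r0=0x4f
[6] flags=1001 GT?T → r0=0x29
[7] flags=0010 → (cmp)
[8] flags=0010 CC?F → skip
[9] flags=0010 PL?T → r3=0xf0

VAL = 0x29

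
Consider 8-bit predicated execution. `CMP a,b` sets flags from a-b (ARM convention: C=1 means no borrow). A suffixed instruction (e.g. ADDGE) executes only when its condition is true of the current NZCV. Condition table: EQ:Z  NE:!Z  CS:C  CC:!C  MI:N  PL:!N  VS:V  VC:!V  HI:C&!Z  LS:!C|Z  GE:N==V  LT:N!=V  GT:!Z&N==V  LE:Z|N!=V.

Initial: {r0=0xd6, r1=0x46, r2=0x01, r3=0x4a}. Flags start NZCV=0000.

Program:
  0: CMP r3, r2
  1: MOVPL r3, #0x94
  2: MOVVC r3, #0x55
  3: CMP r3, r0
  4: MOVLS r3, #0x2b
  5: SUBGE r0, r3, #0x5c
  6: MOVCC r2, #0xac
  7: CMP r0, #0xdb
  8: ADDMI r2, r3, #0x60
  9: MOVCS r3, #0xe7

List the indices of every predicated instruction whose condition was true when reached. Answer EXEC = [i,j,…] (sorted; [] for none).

0: ✓ CMP  NZCV=0010
1: ✓ MOVPL  r3←0x94
2: ✓ MOVVC  r3←0x55
3: ✓ CMP  NZCV=0000
4: ✓ MOVLS  r3←0x2b
5: ✓ SUBGE  r0←0xcf
6: ✓ MOVCC  r2←0xac
7: ✓ CMP  NZCV=1000
8: ✓ ADDMI  r2←0x8b
9: · MOVCS

EXEC = [1,2,4,5,6,8]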